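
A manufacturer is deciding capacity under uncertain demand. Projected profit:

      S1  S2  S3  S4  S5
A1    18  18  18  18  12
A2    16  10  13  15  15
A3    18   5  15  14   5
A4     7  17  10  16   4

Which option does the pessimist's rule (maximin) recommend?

A1

Row minima: A1=12, A2=10, A3=5, A4=4
Best worst-case = 12 → A1.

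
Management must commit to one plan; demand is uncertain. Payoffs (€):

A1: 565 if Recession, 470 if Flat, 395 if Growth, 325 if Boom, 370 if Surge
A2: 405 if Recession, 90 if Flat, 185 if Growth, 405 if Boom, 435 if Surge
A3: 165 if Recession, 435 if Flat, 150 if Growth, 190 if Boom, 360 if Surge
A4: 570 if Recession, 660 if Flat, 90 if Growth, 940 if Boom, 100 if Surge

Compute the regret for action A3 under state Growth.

245

Best payoff under Growth is 395.
Regret = 395 − 150 = 245.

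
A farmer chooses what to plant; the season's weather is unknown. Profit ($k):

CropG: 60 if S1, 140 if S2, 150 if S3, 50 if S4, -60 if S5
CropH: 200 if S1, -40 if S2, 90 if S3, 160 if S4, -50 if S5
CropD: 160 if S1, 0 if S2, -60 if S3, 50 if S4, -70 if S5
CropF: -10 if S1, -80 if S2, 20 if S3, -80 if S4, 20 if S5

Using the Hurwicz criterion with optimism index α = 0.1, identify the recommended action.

CropH

CropG: 0.1·150 + 0.9·(-60) = -39
CropH: 0.1·200 + 0.9·(-50) = -25
CropD: 0.1·160 + 0.9·(-70) = -47
CropF: 0.1·20 + 0.9·(-80) = -70
Highest Hurwicz score = -25 → CropH.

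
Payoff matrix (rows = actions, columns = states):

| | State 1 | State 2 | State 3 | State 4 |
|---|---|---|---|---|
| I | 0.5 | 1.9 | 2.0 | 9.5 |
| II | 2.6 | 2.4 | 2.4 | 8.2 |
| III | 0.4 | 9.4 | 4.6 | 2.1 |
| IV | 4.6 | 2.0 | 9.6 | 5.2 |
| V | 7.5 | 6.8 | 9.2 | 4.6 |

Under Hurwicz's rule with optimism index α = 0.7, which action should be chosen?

I: 0.7·9.5 + 0.3·0.5 = 6.8
II: 0.7·8.2 + 0.3·2.4 = 6.46
III: 0.7·9.4 + 0.3·0.4 = 6.7
IV: 0.7·9.6 + 0.3·2.0 = 7.32
V: 0.7·9.2 + 0.3·4.6 = 7.82
Highest Hurwicz score = 7.82 → V.

V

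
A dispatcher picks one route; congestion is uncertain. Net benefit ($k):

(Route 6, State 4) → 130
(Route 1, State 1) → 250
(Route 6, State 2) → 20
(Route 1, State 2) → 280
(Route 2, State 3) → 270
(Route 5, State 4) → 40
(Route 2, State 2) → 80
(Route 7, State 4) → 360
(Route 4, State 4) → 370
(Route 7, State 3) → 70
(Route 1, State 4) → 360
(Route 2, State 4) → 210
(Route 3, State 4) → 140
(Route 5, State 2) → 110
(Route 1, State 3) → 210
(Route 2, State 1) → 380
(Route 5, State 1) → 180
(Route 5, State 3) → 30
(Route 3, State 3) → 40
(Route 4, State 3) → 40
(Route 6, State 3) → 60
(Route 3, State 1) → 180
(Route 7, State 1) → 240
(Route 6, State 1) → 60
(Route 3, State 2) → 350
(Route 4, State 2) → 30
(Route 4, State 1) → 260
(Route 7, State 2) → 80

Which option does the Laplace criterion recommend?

Row averages: Route 1=275, Route 2=235, Route 3=177.5, Route 4=175, Route 5=90, Route 6=67.5, Route 7=187.5
Highest average = 275 → Route 1.

Route 1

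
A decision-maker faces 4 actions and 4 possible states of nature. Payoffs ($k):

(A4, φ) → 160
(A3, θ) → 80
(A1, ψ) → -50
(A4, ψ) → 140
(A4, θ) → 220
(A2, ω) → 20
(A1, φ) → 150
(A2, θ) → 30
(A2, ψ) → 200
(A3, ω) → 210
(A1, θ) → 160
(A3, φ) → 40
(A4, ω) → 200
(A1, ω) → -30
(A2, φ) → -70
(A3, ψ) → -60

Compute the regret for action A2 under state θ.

190

Best payoff under θ is 220.
Regret = 220 − 30 = 190.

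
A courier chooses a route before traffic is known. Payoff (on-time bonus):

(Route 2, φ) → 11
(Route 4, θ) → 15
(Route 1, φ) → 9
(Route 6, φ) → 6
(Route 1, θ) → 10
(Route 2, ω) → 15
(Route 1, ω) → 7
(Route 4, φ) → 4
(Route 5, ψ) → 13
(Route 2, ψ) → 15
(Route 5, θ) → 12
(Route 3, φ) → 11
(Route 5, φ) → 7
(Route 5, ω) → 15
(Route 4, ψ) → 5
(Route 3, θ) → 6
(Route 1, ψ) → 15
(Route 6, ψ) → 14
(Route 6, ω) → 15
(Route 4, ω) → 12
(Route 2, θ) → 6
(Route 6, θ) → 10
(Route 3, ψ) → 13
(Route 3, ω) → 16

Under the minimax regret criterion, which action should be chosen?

Column bests: θ=15, φ=11, ψ=15, ω=16.
Route 1 regrets: 5, 2, 0, 9 → max 9
Route 2 regrets: 9, 0, 0, 1 → max 9
Route 3 regrets: 9, 0, 2, 0 → max 9
Route 4 regrets: 0, 7, 10, 4 → max 10
Route 5 regrets: 3, 4, 2, 1 → max 4
Route 6 regrets: 5, 5, 1, 1 → max 5
Smallest max regret = 4 → Route 5.

Route 5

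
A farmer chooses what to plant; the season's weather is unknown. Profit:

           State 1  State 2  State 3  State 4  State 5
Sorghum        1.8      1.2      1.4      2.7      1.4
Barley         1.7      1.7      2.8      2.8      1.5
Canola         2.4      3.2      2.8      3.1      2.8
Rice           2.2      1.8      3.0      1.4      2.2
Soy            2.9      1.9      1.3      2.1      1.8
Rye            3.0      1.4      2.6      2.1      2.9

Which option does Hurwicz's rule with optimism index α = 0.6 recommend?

Canola

Sorghum: 0.6·2.7 + 0.4·1.2 = 2.1
Barley: 0.6·2.8 + 0.4·1.5 = 2.28
Canola: 0.6·3.2 + 0.4·2.4 = 2.88
Rice: 0.6·3.0 + 0.4·1.4 = 2.36
Soy: 0.6·2.9 + 0.4·1.3 = 2.26
Rye: 0.6·3.0 + 0.4·1.4 = 2.36
Highest Hurwicz score = 2.88 → Canola.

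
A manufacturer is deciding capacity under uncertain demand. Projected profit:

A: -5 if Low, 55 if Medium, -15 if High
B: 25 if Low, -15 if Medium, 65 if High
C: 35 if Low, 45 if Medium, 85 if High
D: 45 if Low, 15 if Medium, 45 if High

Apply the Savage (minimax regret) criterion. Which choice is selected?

C

Column bests: Low=45, Medium=55, High=85.
A regrets: 50, 0, 100 → max 100
B regrets: 20, 70, 20 → max 70
C regrets: 10, 10, 0 → max 10
D regrets: 0, 40, 40 → max 40
Smallest max regret = 10 → C.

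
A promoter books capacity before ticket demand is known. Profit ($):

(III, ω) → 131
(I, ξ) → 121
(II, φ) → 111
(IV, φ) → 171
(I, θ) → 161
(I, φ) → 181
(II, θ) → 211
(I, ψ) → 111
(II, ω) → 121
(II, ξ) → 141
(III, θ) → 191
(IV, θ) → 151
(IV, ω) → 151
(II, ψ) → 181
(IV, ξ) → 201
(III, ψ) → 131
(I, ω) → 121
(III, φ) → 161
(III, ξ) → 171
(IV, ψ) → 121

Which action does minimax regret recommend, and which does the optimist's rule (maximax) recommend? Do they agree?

Column bests: θ=211, φ=181, ψ=181, ω=151, ξ=201.
I regrets: 50, 0, 70, 30, 80 → max 80
II regrets: 0, 70, 0, 30, 60 → max 70
III regrets: 20, 20, 50, 20, 30 → max 50
IV regrets: 60, 10, 60, 0, 0 → max 60
Smallest max regret = 50 → III.
Row maxima: I=181, II=211, III=191, IV=201
Best best-case = 211 → II.

minimax regret → III; maximax → II (disagree)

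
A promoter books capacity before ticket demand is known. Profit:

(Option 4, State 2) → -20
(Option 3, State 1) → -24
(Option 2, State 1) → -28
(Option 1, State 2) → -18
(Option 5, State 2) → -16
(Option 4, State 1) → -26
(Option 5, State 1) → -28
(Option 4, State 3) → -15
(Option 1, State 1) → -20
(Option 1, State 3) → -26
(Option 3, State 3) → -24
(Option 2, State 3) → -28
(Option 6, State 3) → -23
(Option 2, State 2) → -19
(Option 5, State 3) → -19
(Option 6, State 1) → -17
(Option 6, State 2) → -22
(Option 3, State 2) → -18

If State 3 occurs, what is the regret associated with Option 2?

13

Best payoff under State 3 is -15.
Regret = -15 − (-28) = 13.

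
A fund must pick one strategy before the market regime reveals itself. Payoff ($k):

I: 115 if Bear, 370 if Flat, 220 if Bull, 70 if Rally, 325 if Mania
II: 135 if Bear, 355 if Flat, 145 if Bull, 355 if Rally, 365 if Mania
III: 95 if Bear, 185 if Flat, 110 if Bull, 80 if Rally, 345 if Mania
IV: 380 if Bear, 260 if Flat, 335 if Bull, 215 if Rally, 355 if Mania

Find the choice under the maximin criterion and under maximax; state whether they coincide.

Row minima: I=70, II=135, III=80, IV=215
Best worst-case = 215 → IV.
Row maxima: I=370, II=365, III=345, IV=380
Best best-case = 380 → IV.

maximin → IV; maximax → IV (agree)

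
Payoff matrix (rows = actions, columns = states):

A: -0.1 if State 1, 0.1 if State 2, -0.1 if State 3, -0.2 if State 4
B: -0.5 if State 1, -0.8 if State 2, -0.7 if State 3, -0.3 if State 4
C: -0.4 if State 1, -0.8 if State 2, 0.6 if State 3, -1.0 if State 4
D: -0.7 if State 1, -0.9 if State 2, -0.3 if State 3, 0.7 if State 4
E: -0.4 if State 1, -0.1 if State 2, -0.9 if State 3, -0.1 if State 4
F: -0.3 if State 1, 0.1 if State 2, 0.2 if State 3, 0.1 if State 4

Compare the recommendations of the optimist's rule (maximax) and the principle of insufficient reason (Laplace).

Row maxima: A=0.1, B=-0.3, C=0.6, D=0.7, E=-0.1, F=0.2
Best best-case = 0.7 → D.
Row averages: A=-0.075, B=-0.575, C=-0.4, D=-0.3, E=-0.375, F=0.025
Highest average = 0.025 → F.

maximax → D; laplace → F (disagree)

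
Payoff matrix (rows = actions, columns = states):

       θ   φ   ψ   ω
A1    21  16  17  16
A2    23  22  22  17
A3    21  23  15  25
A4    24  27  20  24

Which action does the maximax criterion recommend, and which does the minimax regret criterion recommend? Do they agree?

maximax → A4; minimax regret → A4 (agree)

Row maxima: A1=21, A2=23, A3=25, A4=27
Best best-case = 27 → A4.
Column bests: θ=24, φ=27, ψ=22, ω=25.
A1 regrets: 3, 11, 5, 9 → max 11
A2 regrets: 1, 5, 0, 8 → max 8
A3 regrets: 3, 4, 7, 0 → max 7
A4 regrets: 0, 0, 2, 1 → max 2
Smallest max regret = 2 → A4.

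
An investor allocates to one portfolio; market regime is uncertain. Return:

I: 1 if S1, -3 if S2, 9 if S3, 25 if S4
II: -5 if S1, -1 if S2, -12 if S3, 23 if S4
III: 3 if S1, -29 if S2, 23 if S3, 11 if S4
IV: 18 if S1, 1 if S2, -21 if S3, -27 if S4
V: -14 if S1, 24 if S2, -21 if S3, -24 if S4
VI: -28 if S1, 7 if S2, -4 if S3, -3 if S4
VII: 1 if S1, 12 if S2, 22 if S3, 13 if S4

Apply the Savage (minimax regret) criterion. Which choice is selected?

VII

Column bests: S1=18, S2=24, S3=23, S4=25.
I regrets: 17, 27, 14, 0 → max 27
II regrets: 23, 25, 35, 2 → max 35
III regrets: 15, 53, 0, 14 → max 53
IV regrets: 0, 23, 44, 52 → max 52
V regrets: 32, 0, 44, 49 → max 49
VI regrets: 46, 17, 27, 28 → max 46
VII regrets: 17, 12, 1, 12 → max 17
Smallest max regret = 17 → VII.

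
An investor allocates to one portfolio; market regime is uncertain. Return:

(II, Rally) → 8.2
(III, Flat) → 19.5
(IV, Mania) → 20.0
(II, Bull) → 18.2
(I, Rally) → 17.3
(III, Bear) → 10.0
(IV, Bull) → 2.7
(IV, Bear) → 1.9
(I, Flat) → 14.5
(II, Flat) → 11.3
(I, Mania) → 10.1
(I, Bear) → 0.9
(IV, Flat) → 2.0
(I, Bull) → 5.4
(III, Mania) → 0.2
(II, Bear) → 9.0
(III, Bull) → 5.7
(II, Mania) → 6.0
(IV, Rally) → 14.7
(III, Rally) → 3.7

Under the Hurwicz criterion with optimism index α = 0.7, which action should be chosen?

I: 0.7·17.3 + 0.3·0.9 = 12.38
II: 0.7·18.2 + 0.3·6.0 = 14.54
III: 0.7·19.5 + 0.3·0.2 = 13.71
IV: 0.7·20.0 + 0.3·1.9 = 14.57
Highest Hurwicz score = 14.57 → IV.

IV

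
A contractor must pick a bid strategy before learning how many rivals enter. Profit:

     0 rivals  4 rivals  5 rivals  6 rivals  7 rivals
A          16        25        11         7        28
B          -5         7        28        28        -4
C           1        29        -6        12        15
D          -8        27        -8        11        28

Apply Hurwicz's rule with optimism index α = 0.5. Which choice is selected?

A

A: 0.5·28 + 0.5·7 = 17.5
B: 0.5·28 + 0.5·(-5) = 11.5
C: 0.5·29 + 0.5·(-6) = 11.5
D: 0.5·28 + 0.5·(-8) = 10
Highest Hurwicz score = 17.5 → A.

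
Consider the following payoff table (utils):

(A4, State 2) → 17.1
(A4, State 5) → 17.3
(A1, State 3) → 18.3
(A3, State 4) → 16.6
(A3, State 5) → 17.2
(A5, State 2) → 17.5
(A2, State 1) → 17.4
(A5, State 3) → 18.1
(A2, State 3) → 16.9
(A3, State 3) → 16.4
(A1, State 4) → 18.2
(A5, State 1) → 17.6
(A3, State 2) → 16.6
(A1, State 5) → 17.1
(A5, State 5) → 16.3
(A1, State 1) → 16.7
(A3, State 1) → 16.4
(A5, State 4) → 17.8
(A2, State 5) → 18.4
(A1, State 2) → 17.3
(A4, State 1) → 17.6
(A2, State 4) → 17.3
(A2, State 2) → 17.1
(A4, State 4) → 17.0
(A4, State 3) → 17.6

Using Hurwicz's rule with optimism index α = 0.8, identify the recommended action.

A1: 0.8·18.3 + 0.2·16.7 = 17.98
A2: 0.8·18.4 + 0.2·16.9 = 18.1
A3: 0.8·17.2 + 0.2·16.4 = 17.04
A4: 0.8·17.6 + 0.2·17.0 = 17.48
A5: 0.8·18.1 + 0.2·16.3 = 17.74
Highest Hurwicz score = 18.1 → A2.

A2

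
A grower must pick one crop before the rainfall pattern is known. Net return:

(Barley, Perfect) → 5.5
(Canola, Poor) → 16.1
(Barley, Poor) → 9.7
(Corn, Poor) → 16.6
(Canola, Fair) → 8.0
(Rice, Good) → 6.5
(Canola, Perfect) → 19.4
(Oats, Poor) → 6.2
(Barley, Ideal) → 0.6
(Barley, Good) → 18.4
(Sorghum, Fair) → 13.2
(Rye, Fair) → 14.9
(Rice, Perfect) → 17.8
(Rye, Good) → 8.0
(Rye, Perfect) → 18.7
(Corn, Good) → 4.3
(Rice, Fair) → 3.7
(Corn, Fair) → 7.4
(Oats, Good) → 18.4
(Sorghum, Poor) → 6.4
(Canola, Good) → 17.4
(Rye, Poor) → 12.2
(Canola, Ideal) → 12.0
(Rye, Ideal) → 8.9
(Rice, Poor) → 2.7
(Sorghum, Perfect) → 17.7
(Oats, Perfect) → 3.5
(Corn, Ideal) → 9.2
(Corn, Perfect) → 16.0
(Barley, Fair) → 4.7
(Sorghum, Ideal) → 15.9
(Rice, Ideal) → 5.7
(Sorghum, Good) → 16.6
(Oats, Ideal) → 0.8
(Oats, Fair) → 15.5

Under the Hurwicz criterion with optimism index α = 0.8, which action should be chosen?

Oats: 0.8·18.4 + 0.2·0.8 = 14.88
Rice: 0.8·17.8 + 0.2·2.7 = 14.78
Rye: 0.8·18.7 + 0.2·8.0 = 16.56
Sorghum: 0.8·17.7 + 0.2·6.4 = 15.44
Canola: 0.8·19.4 + 0.2·8.0 = 17.12
Corn: 0.8·16.6 + 0.2·4.3 = 14.14
Barley: 0.8·18.4 + 0.2·0.6 = 14.84
Highest Hurwicz score = 17.12 → Canola.

Canola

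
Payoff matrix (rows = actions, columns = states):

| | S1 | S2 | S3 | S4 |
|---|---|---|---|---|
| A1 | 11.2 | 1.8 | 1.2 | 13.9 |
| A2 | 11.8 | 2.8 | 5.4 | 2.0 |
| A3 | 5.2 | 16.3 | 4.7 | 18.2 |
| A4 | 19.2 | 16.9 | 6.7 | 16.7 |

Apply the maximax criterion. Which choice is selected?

Row maxima: A1=13.9, A2=11.8, A3=18.2, A4=19.2
Best best-case = 19.2 → A4.

A4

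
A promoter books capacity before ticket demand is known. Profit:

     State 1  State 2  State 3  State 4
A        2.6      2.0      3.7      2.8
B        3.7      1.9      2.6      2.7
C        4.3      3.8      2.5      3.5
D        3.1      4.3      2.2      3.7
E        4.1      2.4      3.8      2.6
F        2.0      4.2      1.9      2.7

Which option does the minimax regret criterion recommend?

C

Column bests: State 1=4.3, State 2=4.3, State 3=3.8, State 4=3.7.
A regrets: 1.7, 2.3, 0.1, 0.9 → max 2.3
B regrets: 0.6, 2.4, 1.2, 1.0 → max 2.4
C regrets: 0.0, 0.5, 1.3, 0.2 → max 1.3
D regrets: 1.2, 0.0, 1.6, 0.0 → max 1.6
E regrets: 0.2, 1.9, 0.0, 1.1 → max 1.9
F regrets: 2.3, 0.1, 1.9, 1.0 → max 2.3
Smallest max regret = 1.3 → C.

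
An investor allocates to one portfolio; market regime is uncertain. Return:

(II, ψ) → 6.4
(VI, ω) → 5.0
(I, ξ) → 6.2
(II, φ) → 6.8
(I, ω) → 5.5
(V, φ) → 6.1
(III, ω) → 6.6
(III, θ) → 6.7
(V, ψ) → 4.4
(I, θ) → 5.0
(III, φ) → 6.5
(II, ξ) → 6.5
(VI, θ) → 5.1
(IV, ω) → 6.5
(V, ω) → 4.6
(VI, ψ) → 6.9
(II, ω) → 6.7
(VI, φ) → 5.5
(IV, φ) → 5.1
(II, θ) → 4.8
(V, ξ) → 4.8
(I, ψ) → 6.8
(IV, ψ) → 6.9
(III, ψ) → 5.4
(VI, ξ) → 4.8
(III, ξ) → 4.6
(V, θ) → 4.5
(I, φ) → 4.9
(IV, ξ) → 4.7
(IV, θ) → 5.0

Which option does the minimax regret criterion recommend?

Column bests: θ=6.7, φ=6.8, ψ=6.9, ω=6.7, ξ=6.5.
I regrets: 1.7, 1.9, 0.1, 1.2, 0.3 → max 1.9
II regrets: 1.9, 0.0, 0.5, 0.0, 0.0 → max 1.9
III regrets: 0.0, 0.3, 1.5, 0.1, 1.9 → max 1.9
IV regrets: 1.7, 1.7, 0.0, 0.2, 1.8 → max 1.8
V regrets: 2.2, 0.7, 2.5, 2.1, 1.7 → max 2.5
VI regrets: 1.6, 1.3, 0.0, 1.7, 1.7 → max 1.7
Smallest max regret = 1.7 → VI.

VI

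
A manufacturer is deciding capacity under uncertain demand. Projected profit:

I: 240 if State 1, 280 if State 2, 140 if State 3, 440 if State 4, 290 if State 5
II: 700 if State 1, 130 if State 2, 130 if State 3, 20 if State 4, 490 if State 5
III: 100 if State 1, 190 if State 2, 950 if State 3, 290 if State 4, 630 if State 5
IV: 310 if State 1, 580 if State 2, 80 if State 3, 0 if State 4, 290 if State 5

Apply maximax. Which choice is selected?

Row maxima: I=440, II=700, III=950, IV=580
Best best-case = 950 → III.

III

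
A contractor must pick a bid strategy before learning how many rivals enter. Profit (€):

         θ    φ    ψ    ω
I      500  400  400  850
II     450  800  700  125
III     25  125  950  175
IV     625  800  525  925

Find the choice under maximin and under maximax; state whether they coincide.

Row minima: I=400, II=125, III=25, IV=525
Best worst-case = 525 → IV.
Row maxima: I=850, II=800, III=950, IV=925
Best best-case = 950 → III.

maximin → IV; maximax → III (disagree)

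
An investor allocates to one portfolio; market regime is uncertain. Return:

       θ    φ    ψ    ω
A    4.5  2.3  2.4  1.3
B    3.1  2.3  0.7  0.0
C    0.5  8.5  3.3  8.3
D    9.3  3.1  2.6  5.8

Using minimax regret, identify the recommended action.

Column bests: θ=9.3, φ=8.5, ψ=3.3, ω=8.3.
A regrets: 4.8, 6.2, 0.9, 7.0 → max 7.0
B regrets: 6.2, 6.2, 2.6, 8.3 → max 8.3
C regrets: 8.8, 0.0, 0.0, 0.0 → max 8.8
D regrets: 0.0, 5.4, 0.7, 2.5 → max 5.4
Smallest max regret = 5.4 → D.

D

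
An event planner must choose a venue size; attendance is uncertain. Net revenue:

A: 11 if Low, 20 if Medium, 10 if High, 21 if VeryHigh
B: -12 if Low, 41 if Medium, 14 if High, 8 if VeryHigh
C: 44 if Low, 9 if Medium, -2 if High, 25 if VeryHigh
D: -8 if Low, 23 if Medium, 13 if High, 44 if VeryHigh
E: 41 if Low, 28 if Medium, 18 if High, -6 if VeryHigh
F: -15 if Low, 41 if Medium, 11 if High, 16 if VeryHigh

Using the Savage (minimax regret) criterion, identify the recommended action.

Column bests: Low=44, Medium=41, High=18, VeryHigh=44.
A regrets: 33, 21, 8, 23 → max 33
B regrets: 56, 0, 4, 36 → max 56
C regrets: 0, 32, 20, 19 → max 32
D regrets: 52, 18, 5, 0 → max 52
E regrets: 3, 13, 0, 50 → max 50
F regrets: 59, 0, 7, 28 → max 59
Smallest max regret = 32 → C.

C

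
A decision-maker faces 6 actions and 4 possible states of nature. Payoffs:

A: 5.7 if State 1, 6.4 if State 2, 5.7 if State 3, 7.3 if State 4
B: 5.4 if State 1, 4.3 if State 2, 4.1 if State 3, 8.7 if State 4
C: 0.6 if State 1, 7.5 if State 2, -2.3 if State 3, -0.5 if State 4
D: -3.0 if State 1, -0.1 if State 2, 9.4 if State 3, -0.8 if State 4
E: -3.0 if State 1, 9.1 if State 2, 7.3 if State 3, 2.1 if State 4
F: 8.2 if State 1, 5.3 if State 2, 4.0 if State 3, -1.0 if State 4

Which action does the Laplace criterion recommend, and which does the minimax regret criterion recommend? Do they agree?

laplace → A; minimax regret → A (agree)

Row averages: A=6.275, B=5.625, C=1.325, D=1.375, E=3.875, F=4.125
Highest average = 6.275 → A.
Column bests: State 1=8.2, State 2=9.1, State 3=9.4, State 4=8.7.
A regrets: 2.5, 2.7, 3.7, 1.4 → max 3.7
B regrets: 2.8, 4.8, 5.3, 0.0 → max 5.3
C regrets: 7.6, 1.6, 11.7, 9.2 → max 11.7
D regrets: 11.2, 9.2, 0.0, 9.5 → max 11.2
E regrets: 11.2, 0.0, 2.1, 6.6 → max 11.2
F regrets: 0.0, 3.8, 5.4, 9.7 → max 9.7
Smallest max regret = 3.7 → A.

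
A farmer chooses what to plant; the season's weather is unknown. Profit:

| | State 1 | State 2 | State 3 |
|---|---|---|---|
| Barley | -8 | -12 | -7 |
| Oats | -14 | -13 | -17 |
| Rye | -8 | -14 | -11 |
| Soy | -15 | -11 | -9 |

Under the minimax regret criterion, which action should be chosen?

Column bests: State 1=-8, State 2=-11, State 3=-7.
Barley regrets: 0, 1, 0 → max 1
Oats regrets: 6, 2, 10 → max 10
Rye regrets: 0, 3, 4 → max 4
Soy regrets: 7, 0, 2 → max 7
Smallest max regret = 1 → Barley.

Barley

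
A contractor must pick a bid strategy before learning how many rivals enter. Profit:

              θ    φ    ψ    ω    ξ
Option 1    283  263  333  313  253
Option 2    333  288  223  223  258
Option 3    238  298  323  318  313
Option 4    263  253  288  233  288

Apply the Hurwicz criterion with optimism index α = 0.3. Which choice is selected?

Option 1

Option 1: 0.3·333 + 0.7·253 = 277
Option 2: 0.3·333 + 0.7·223 = 256
Option 3: 0.3·323 + 0.7·238 = 263.5
Option 4: 0.3·288 + 0.7·233 = 249.5
Highest Hurwicz score = 277 → Option 1.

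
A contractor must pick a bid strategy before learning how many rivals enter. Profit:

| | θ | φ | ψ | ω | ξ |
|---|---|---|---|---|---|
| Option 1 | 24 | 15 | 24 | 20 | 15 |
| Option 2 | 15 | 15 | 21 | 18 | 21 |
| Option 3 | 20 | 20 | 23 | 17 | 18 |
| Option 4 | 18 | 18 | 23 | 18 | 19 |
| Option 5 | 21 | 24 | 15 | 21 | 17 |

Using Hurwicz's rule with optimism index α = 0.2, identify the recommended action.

Option 4

Option 1: 0.2·24 + 0.8·15 = 16.8
Option 2: 0.2·21 + 0.8·15 = 16.2
Option 3: 0.2·23 + 0.8·17 = 18.2
Option 4: 0.2·23 + 0.8·18 = 19
Option 5: 0.2·24 + 0.8·15 = 16.8
Highest Hurwicz score = 19 → Option 4.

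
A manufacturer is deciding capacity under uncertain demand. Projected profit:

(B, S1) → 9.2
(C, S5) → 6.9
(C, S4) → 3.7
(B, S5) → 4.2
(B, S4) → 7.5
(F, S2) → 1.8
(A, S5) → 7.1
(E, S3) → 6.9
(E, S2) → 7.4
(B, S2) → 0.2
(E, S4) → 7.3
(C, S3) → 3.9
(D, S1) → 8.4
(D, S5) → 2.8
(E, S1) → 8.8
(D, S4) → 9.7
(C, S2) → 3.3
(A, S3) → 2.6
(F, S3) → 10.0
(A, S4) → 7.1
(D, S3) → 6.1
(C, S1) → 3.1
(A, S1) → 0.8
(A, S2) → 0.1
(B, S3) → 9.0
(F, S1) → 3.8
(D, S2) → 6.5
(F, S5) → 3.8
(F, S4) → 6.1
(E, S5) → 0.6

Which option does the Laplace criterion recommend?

Row averages: A=3.54, B=6.02, C=4.18, D=6.7, E=6.2, F=5.1
Highest average = 6.7 → D.

D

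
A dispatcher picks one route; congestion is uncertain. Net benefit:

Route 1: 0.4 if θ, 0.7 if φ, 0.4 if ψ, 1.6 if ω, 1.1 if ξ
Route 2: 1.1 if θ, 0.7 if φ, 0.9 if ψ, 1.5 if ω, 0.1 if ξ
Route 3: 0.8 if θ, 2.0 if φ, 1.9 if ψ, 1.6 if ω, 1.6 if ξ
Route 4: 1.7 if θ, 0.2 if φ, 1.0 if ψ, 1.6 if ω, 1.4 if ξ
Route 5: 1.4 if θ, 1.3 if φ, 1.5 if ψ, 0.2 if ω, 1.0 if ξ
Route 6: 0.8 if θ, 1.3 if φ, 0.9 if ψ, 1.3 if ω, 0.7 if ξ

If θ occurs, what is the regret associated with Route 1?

1.3

Best payoff under θ is 1.7.
Regret = 1.7 − 0.4 = 1.3.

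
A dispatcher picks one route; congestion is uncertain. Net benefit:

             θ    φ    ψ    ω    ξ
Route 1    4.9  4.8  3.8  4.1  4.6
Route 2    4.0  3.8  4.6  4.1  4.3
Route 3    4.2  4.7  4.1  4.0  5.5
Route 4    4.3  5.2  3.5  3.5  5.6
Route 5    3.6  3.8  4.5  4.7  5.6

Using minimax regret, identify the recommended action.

Route 3

Column bests: θ=4.9, φ=5.2, ψ=4.6, ω=4.7, ξ=5.6.
Route 1 regrets: 0.0, 0.4, 0.8, 0.6, 1.0 → max 1.0
Route 2 regrets: 0.9, 1.4, 0.0, 0.6, 1.3 → max 1.4
Route 3 regrets: 0.7, 0.5, 0.5, 0.7, 0.1 → max 0.7
Route 4 regrets: 0.6, 0.0, 1.1, 1.2, 0.0 → max 1.2
Route 5 regrets: 1.3, 1.4, 0.1, 0.0, 0.0 → max 1.4
Smallest max regret = 0.7 → Route 3.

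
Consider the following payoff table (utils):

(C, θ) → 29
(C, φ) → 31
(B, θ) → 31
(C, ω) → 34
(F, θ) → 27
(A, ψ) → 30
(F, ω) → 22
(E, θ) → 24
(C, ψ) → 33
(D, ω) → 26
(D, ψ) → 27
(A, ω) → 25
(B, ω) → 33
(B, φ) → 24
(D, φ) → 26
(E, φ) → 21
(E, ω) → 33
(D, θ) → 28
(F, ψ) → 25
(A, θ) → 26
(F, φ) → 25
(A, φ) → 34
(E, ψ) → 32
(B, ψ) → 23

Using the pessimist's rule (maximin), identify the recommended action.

Row minima: A=25, B=23, C=29, D=26, E=21, F=22
Best worst-case = 29 → C.

C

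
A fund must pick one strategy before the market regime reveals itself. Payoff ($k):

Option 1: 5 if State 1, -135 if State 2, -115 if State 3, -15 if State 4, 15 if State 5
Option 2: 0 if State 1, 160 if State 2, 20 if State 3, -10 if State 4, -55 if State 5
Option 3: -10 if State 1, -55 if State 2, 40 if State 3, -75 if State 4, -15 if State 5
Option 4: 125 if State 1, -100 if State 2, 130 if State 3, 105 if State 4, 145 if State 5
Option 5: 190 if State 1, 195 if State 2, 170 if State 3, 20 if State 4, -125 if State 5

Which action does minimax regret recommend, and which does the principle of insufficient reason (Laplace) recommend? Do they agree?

minimax regret → Option 2; laplace → Option 5 (disagree)

Column bests: State 1=190, State 2=195, State 3=170, State 4=105, State 5=145.
Option 1 regrets: 185, 330, 285, 120, 130 → max 330
Option 2 regrets: 190, 35, 150, 115, 200 → max 200
Option 3 regrets: 200, 250, 130, 180, 160 → max 250
Option 4 regrets: 65, 295, 40, 0, 0 → max 295
Option 5 regrets: 0, 0, 0, 85, 270 → max 270
Smallest max regret = 200 → Option 2.
Row averages: Option 1=-49, Option 2=23, Option 3=-23, Option 4=81, Option 5=90
Highest average = 90 → Option 5.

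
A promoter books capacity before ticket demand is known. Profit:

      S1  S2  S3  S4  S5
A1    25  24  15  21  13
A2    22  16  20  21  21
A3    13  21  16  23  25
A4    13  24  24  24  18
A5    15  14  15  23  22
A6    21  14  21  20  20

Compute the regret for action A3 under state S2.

Best payoff under S2 is 24.
Regret = 24 − 21 = 3.

3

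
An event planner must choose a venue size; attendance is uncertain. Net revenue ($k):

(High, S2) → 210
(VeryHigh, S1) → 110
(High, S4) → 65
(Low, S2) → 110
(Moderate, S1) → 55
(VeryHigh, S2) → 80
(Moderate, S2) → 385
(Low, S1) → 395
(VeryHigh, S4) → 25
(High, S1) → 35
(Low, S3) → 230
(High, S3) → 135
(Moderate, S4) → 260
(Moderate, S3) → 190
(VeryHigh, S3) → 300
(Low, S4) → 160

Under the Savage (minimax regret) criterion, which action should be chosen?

Column bests: S1=395, S2=385, S3=300, S4=260.
Low regrets: 0, 275, 70, 100 → max 275
Moderate regrets: 340, 0, 110, 0 → max 340
High regrets: 360, 175, 165, 195 → max 360
VeryHigh regrets: 285, 305, 0, 235 → max 305
Smallest max regret = 275 → Low.

Low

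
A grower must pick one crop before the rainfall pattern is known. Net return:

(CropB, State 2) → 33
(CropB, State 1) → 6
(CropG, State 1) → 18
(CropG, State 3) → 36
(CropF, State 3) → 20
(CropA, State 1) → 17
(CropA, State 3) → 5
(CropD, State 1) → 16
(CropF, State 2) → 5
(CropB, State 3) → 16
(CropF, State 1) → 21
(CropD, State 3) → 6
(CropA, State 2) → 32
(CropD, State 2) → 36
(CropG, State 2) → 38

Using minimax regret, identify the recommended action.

Column bests: State 1=21, State 2=38, State 3=36.
CropD regrets: 5, 2, 30 → max 30
CropB regrets: 15, 5, 20 → max 20
CropA regrets: 4, 6, 31 → max 31
CropG regrets: 3, 0, 0 → max 3
CropF regrets: 0, 33, 16 → max 33
Smallest max regret = 3 → CropG.

CropG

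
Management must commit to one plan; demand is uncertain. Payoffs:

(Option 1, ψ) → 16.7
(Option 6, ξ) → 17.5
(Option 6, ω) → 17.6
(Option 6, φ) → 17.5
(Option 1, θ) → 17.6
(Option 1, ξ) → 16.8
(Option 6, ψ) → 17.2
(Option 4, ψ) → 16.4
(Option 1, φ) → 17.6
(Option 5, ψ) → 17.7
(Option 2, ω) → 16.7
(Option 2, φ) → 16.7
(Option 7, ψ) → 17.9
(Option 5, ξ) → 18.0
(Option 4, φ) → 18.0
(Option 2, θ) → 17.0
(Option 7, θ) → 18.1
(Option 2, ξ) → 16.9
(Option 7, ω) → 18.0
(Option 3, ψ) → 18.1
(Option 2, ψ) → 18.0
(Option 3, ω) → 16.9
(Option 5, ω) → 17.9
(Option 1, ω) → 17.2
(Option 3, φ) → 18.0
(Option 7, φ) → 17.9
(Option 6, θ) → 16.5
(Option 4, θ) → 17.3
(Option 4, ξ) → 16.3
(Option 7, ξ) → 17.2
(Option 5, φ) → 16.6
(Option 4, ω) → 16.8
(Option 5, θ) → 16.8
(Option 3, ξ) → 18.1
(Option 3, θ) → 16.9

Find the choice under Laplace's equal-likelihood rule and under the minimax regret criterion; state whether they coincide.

Row averages: Option 1=17.18, Option 2=17.06, Option 3=17.6, Option 4=16.96, Option 5=17.4, Option 6=17.26, Option 7=17.82
Highest average = 17.82 → Option 7.
Column bests: θ=18.1, φ=18.0, ψ=18.1, ω=18.0, ξ=18.1.
Option 1 regrets: 0.5, 0.4, 1.4, 0.8, 1.3 → max 1.4
Option 2 regrets: 1.1, 1.3, 0.1, 1.3, 1.2 → max 1.3
Option 3 regrets: 1.2, 0.0, 0.0, 1.1, 0.0 → max 1.2
Option 4 regrets: 0.8, 0.0, 1.7, 1.2, 1.8 → max 1.8
Option 5 regrets: 1.3, 1.4, 0.4, 0.1, 0.1 → max 1.4
Option 6 regrets: 1.6, 0.5, 0.9, 0.4, 0.6 → max 1.6
Option 7 regrets: 0.0, 0.1, 0.2, 0.0, 0.9 → max 0.9
Smallest max regret = 0.9 → Option 7.

laplace → Option 7; minimax regret → Option 7 (agree)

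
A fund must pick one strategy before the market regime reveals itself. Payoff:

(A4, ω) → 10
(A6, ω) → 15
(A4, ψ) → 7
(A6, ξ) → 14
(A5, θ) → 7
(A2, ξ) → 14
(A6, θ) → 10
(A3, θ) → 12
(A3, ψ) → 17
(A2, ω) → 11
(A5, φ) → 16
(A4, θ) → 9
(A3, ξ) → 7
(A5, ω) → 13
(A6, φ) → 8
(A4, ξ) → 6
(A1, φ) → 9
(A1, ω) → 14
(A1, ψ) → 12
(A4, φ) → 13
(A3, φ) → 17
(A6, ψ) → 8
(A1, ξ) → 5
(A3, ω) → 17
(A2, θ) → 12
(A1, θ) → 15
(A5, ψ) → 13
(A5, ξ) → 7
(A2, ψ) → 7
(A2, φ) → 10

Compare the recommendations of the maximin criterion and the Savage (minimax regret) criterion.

Row minima: A1=5, A2=7, A3=7, A4=6, A5=7, A6=8
Best worst-case = 8 → A6.
Column bests: θ=15, φ=17, ψ=17, ω=17, ξ=14.
A1 regrets: 0, 8, 5, 3, 9 → max 9
A2 regrets: 3, 7, 10, 6, 0 → max 10
A3 regrets: 3, 0, 0, 0, 7 → max 7
A4 regrets: 6, 4, 10, 7, 8 → max 10
A5 regrets: 8, 1, 4, 4, 7 → max 8
A6 regrets: 5, 9, 9, 2, 0 → max 9
Smallest max regret = 7 → A3.

maximin → A6; minimax regret → A3 (disagree)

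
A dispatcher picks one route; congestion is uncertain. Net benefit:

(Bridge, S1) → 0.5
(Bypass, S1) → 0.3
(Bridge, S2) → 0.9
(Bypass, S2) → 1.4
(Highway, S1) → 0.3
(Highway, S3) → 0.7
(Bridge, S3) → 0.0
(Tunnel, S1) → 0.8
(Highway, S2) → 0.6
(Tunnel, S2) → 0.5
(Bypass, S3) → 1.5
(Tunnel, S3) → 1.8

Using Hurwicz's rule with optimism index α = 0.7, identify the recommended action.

Bridge: 0.7·0.9 + 0.3·0.0 = 0.63
Tunnel: 0.7·1.8 + 0.3·0.5 = 1.41
Highway: 0.7·0.7 + 0.3·0.3 = 0.58
Bypass: 0.7·1.5 + 0.3·0.3 = 1.14
Highest Hurwicz score = 1.41 → Tunnel.

Tunnel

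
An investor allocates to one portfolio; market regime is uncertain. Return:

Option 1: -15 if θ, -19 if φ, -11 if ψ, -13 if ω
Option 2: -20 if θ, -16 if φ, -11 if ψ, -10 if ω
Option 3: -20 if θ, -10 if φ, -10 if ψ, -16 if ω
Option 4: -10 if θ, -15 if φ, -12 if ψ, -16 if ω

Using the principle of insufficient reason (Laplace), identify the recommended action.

Row averages: Option 1=-14.5, Option 2=-14.25, Option 3=-14, Option 4=-13.25
Highest average = -13.25 → Option 4.

Option 4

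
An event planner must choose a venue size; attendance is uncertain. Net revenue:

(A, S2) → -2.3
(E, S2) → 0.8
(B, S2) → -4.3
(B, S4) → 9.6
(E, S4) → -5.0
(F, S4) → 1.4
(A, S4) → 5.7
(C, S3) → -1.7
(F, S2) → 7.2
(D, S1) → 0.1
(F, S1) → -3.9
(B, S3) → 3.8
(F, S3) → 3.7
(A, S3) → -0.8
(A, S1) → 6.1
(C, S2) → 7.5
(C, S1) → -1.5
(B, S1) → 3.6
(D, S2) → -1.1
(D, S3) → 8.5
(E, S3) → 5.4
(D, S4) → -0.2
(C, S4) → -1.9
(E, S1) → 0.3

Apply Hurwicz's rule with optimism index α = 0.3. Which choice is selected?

D

A: 0.3·6.1 + 0.7·(-2.3) = 0.22
B: 0.3·9.6 + 0.7·(-4.3) = -0.13
C: 0.3·7.5 + 0.7·(-1.9) = 0.92
D: 0.3·8.5 + 0.7·(-1.1) = 1.78
E: 0.3·5.4 + 0.7·(-5.0) = -1.88
F: 0.3·7.2 + 0.7·(-3.9) = -0.57
Highest Hurwicz score = 1.78 → D.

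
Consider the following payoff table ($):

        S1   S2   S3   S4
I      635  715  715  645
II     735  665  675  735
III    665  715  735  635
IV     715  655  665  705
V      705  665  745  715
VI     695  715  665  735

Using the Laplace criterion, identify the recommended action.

Row averages: I=677.5, II=702.5, III=687.5, IV=685, V=707.5, VI=702.5
Highest average = 707.5 → V.

V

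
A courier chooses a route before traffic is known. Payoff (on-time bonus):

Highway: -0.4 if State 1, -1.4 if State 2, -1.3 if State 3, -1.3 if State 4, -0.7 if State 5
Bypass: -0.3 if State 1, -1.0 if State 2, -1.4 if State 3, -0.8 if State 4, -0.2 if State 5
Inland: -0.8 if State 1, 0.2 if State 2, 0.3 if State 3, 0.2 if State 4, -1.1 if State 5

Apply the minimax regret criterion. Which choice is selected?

Column bests: State 1=-0.3, State 2=0.2, State 3=0.3, State 4=0.2, State 5=-0.2.
Highway regrets: 0.1, 1.6, 1.6, 1.5, 0.5 → max 1.6
Bypass regrets: 0.0, 1.2, 1.7, 1.0, 0.0 → max 1.7
Inland regrets: 0.5, 0.0, 0.0, 0.0, 0.9 → max 0.9
Smallest max regret = 0.9 → Inland.

Inland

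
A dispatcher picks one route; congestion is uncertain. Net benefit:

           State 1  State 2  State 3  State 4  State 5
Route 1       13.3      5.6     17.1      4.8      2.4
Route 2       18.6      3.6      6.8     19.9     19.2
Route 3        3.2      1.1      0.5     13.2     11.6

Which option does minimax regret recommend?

Column bests: State 1=18.6, State 2=5.6, State 3=17.1, State 4=19.9, State 5=19.2.
Route 1 regrets: 5.3, 0.0, 0.0, 15.1, 16.8 → max 16.8
Route 2 regrets: 0.0, 2.0, 10.3, 0.0, 0.0 → max 10.3
Route 3 regrets: 15.4, 4.5, 16.6, 6.7, 7.6 → max 16.6
Smallest max regret = 10.3 → Route 2.

Route 2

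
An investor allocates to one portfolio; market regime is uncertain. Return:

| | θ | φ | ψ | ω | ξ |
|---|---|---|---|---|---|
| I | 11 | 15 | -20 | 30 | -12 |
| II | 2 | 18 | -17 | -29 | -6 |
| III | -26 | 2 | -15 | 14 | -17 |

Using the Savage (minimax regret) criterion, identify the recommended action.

Column bests: θ=11, φ=18, ψ=-15, ω=30, ξ=-6.
I regrets: 0, 3, 5, 0, 6 → max 6
II regrets: 9, 0, 2, 59, 0 → max 59
III regrets: 37, 16, 0, 16, 11 → max 37
Smallest max regret = 6 → I.

I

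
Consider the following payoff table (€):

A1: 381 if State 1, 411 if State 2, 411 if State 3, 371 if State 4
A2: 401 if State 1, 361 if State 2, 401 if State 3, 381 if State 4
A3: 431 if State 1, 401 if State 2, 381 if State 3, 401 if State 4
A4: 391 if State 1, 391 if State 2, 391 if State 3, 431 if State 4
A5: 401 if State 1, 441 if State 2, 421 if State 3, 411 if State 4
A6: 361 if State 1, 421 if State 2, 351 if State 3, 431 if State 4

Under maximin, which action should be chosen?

Row minima: A1=371, A2=361, A3=381, A4=391, A5=401, A6=351
Best worst-case = 401 → A5.

A5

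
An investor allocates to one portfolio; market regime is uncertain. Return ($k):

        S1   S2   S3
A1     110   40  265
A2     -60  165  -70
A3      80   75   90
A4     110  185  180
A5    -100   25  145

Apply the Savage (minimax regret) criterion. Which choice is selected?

A4

Column bests: S1=110, S2=185, S3=265.
A1 regrets: 0, 145, 0 → max 145
A2 regrets: 170, 20, 335 → max 335
A3 regrets: 30, 110, 175 → max 175
A4 regrets: 0, 0, 85 → max 85
A5 regrets: 210, 160, 120 → max 210
Smallest max regret = 85 → A4.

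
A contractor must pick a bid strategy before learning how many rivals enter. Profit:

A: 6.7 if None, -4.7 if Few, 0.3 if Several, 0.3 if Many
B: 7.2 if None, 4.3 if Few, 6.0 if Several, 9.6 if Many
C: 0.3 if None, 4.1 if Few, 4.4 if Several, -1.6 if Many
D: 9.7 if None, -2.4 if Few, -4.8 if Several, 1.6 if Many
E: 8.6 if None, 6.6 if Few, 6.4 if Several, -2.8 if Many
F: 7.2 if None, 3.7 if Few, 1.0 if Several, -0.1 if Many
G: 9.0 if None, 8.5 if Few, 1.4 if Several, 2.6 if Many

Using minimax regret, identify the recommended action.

Column bests: None=9.7, Few=8.5, Several=6.4, Many=9.6.
A regrets: 3.0, 13.2, 6.1, 9.3 → max 13.2
B regrets: 2.5, 4.2, 0.4, 0.0 → max 4.2
C regrets: 9.4, 4.4, 2.0, 11.2 → max 11.2
D regrets: 0.0, 10.9, 11.2, 8.0 → max 11.2
E regrets: 1.1, 1.9, 0.0, 12.4 → max 12.4
F regrets: 2.5, 4.8, 5.4, 9.7 → max 9.7
G regrets: 0.7, 0.0, 5.0, 7.0 → max 7.0
Smallest max regret = 4.2 → B.

B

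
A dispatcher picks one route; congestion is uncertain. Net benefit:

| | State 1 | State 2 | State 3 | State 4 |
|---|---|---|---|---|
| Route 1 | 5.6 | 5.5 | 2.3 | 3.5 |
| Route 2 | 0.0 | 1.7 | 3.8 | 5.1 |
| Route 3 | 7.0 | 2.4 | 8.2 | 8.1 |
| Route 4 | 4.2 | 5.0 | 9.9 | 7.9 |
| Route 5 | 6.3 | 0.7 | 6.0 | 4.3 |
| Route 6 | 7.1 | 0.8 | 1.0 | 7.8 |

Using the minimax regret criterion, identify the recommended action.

Column bests: State 1=7.1, State 2=5.5, State 3=9.9, State 4=8.1.
Route 1 regrets: 1.5, 0.0, 7.6, 4.6 → max 7.6
Route 2 regrets: 7.1, 3.8, 6.1, 3.0 → max 7.1
Route 3 regrets: 0.1, 3.1, 1.7, 0.0 → max 3.1
Route 4 regrets: 2.9, 0.5, 0.0, 0.2 → max 2.9
Route 5 regrets: 0.8, 4.8, 3.9, 3.8 → max 4.8
Route 6 regrets: 0.0, 4.7, 8.9, 0.3 → max 8.9
Smallest max regret = 2.9 → Route 4.

Route 4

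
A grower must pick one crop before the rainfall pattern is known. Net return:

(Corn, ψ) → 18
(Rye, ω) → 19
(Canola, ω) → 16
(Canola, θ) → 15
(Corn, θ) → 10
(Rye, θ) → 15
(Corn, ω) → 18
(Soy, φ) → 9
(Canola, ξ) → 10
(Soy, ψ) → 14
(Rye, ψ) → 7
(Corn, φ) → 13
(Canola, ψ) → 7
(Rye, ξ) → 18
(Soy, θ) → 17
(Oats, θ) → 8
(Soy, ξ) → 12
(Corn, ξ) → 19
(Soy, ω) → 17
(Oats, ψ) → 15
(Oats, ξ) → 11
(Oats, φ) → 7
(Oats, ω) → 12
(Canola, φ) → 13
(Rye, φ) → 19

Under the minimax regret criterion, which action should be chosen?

Column bests: θ=17, φ=19, ψ=18, ω=19, ξ=19.
Soy regrets: 0, 10, 4, 2, 7 → max 10
Corn regrets: 7, 6, 0, 1, 0 → max 7
Oats regrets: 9, 12, 3, 7, 8 → max 12
Canola regrets: 2, 6, 11, 3, 9 → max 11
Rye regrets: 2, 0, 11, 0, 1 → max 11
Smallest max regret = 7 → Corn.

Corn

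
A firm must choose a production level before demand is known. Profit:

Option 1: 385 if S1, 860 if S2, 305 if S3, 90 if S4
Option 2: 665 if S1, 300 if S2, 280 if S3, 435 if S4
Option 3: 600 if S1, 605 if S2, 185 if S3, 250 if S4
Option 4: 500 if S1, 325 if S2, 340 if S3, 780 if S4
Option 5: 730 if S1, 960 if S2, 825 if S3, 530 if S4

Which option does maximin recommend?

Row minima: Option 1=90, Option 2=280, Option 3=185, Option 4=325, Option 5=530
Best worst-case = 530 → Option 5.

Option 5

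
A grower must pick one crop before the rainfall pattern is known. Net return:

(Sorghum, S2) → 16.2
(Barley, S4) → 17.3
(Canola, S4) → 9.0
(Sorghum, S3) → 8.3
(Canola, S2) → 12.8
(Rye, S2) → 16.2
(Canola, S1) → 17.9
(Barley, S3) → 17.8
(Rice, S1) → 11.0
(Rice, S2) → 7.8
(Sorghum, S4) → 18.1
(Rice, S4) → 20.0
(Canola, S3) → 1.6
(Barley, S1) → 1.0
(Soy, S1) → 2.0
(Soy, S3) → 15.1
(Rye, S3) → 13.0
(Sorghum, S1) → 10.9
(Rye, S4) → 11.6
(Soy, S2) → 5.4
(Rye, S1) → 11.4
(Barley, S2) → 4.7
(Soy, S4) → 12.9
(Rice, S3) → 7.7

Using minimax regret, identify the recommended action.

Column bests: S1=17.9, S2=16.2, S3=17.8, S4=20.0.
Soy regrets: 15.9, 10.8, 2.7, 7.1 → max 15.9
Rice regrets: 6.9, 8.4, 10.1, 0.0 → max 10.1
Canola regrets: 0.0, 3.4, 16.2, 11.0 → max 16.2
Barley regrets: 16.9, 11.5, 0.0, 2.7 → max 16.9
Sorghum regrets: 7.0, 0.0, 9.5, 1.9 → max 9.5
Rye regrets: 6.5, 0.0, 4.8, 8.4 → max 8.4
Smallest max regret = 8.4 → Rye.

Rye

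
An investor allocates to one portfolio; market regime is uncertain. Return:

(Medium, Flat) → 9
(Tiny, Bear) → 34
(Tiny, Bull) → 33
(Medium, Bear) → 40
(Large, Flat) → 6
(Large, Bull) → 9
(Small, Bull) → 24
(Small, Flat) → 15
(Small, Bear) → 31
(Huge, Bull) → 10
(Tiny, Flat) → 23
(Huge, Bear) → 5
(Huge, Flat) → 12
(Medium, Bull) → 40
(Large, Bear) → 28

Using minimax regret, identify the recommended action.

Tiny

Column bests: Bear=40, Flat=23, Bull=40.
Tiny regrets: 6, 0, 7 → max 7
Small regrets: 9, 8, 16 → max 16
Medium regrets: 0, 14, 0 → max 14
Large regrets: 12, 17, 31 → max 31
Huge regrets: 35, 11, 30 → max 35
Smallest max regret = 7 → Tiny.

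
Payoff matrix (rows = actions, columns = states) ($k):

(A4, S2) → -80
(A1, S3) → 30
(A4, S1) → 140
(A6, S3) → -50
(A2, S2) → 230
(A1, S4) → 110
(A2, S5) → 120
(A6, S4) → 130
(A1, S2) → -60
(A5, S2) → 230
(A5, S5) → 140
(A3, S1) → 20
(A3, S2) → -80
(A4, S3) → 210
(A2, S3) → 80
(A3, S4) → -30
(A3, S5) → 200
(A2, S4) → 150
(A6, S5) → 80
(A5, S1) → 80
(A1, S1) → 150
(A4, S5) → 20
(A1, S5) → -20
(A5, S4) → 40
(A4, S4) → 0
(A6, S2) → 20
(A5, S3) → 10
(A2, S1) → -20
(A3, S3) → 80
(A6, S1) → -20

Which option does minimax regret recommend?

A2

Column bests: S1=150, S2=230, S3=210, S4=150, S5=200.
A1 regrets: 0, 290, 180, 40, 220 → max 290
A2 regrets: 170, 0, 130, 0, 80 → max 170
A3 regrets: 130, 310, 130, 180, 0 → max 310
A4 regrets: 10, 310, 0, 150, 180 → max 310
A5 regrets: 70, 0, 200, 110, 60 → max 200
A6 regrets: 170, 210, 260, 20, 120 → max 260
Smallest max regret = 170 → A2.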